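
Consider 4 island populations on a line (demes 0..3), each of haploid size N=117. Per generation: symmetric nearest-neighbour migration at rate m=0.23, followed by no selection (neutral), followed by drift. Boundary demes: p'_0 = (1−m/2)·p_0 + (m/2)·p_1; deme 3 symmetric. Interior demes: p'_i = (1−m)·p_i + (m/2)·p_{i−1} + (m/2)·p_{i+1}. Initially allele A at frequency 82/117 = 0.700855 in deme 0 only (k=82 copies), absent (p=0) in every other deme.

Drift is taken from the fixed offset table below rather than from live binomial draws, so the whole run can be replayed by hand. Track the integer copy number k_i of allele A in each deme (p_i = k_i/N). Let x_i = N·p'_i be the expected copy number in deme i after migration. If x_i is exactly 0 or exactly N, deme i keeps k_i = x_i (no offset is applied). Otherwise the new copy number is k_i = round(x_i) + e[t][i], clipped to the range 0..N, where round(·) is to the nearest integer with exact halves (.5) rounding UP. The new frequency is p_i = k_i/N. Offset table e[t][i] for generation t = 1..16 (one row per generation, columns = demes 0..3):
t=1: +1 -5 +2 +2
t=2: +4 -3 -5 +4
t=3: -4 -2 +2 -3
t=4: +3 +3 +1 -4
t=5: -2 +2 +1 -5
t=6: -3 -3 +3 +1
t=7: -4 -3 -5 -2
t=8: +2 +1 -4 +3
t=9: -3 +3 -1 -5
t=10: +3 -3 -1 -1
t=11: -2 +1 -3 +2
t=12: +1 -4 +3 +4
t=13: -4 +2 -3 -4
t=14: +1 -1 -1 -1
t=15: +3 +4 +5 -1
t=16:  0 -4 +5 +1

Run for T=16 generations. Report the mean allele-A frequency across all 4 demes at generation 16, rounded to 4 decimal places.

0.1346

t=0: k=[82 0 0 0]
t=1: x=[72.5700 9.4300 0.0000 0.0000] k=[74 4 0 0]
t=2: x=[65.9500 11.5900 0.4600 0.0000] k=[70 9 0 0]
t=3: x=[62.9850 14.9800 1.0350 0.0000] k=[59 13 3 0]
t=4: x=[53.7100 17.1400 3.8050 0.3450] k=[57 20 5 0]
t=5: x=[52.7450 22.5300 6.1500 0.5750] k=[51 25 7 0]
t=6: x=[48.0100 25.9200 8.2650 0.8050] k=[45 23 11 2]
t=7: x=[42.4700 24.1500 11.3450 3.0350] k=[38 21 6 1]
t=8: x=[36.0450 21.2300 7.1500 1.5750] k=[38 22 3 5]
t=9: x=[36.1600 21.6550 5.4150 4.7700] k=[33 25 4 0]
t=10: x=[32.0800 23.5050 5.9550 0.4600] k=[35 21 5 0]
t=11: x=[33.3900 20.7700 6.2650 0.5750] k=[31 22 3 3]
t=12: x=[29.9650 20.8500 5.1850 3.0000] k=[31 17 8 7]
t=13: x=[29.3900 17.5750 8.9200 7.1150] k=[25 20 6 3]
t=14: x=[24.4250 18.9650 7.2650 3.3450] k=[25 18 6 2]
t=15: x=[24.1950 17.4250 6.9200 2.4600] k=[27 21 12 1]
t=16: x=[26.3100 20.6550 11.7700 2.2650] k=[26 17 17 3]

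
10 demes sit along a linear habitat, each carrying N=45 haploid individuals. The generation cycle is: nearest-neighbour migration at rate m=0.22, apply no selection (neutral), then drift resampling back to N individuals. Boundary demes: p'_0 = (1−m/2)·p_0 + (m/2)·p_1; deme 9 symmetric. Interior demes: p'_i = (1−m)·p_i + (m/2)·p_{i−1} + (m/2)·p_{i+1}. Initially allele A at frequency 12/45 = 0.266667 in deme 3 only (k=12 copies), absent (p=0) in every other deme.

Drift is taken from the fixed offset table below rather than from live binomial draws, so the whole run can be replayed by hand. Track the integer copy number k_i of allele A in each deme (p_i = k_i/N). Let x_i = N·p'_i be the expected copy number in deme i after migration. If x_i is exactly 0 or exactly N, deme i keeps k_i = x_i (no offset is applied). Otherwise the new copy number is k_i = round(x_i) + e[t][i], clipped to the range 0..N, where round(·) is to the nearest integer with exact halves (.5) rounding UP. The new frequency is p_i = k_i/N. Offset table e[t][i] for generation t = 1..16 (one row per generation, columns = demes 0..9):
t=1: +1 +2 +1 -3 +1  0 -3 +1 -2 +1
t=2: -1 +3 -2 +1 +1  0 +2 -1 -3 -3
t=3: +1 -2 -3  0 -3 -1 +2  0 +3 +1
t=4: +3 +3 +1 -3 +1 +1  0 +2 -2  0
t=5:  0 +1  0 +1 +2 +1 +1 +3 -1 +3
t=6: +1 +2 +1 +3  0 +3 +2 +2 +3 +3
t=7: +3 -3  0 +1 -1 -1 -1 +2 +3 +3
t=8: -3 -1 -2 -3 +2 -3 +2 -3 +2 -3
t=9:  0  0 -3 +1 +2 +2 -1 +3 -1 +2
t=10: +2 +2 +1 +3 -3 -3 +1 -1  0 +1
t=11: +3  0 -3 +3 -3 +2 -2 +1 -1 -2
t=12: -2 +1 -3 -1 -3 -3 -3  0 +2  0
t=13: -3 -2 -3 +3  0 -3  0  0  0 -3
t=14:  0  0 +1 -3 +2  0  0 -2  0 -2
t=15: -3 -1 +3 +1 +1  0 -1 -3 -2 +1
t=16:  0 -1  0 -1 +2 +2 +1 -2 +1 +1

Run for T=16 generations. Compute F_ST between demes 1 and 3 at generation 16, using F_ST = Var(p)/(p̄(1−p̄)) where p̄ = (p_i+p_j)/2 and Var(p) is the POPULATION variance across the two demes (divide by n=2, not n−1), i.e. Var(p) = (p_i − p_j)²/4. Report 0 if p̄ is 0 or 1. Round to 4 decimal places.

0.0116

t=0: k=[0 0 0 12 0 0 0 0 0 0]
t=1: x=[0.0000 0.0000 1.3200 9.3600 1.3200 0.0000 0.0000 0.0000 0.0000 0.0000] k=[0 0 2 6 2 0 0 0 0 0]
t=2: x=[0.0000 0.2200 2.2200 5.1200 2.2200 0.2200 0.0000 0.0000 0.0000 0.0000] k=[0 3 0 6 3 0 0 0 0 0]
t=3: x=[0.3300 2.3400 0.9900 5.0100 3.0000 0.3300 0.0000 0.0000 0.0000 0.0000] k=[1 0 0 5 0 0 0 0 0 0]
t=4: x=[0.8900 0.1100 0.5500 3.9000 0.5500 0.0000 0.0000 0.0000 0.0000 0.0000] k=[4 3 2 1 2 0 0 0 0 0]
t=5: x=[3.8900 3.0000 2.0000 1.2200 1.6700 0.2200 0.0000 0.0000 0.0000 0.0000] k=[4 4 2 2 4 1 0 0 0 0]
t=6: x=[4.0000 3.7800 2.2200 2.2200 3.4500 1.2200 0.1100 0.0000 0.0000 0.0000] k=[5 6 3 5 3 4 2 0 0 0]
t=7: x=[5.1100 5.5600 3.5500 4.5600 3.3300 3.6700 2.0000 0.2200 0.0000 0.0000] k=[8 3 4 6 2 3 1 2 0 0]
t=8: x=[7.4500 3.6600 4.1100 5.3400 2.5500 2.6700 1.3300 1.6700 0.2200 0.0000] k=[4 3 2 2 5 0 3 0 2 0]
t=9: x=[3.8900 3.0000 2.1100 2.3300 4.1200 0.8800 2.3400 0.5500 1.5600 0.2200] k=[4 3 0 3 6 3 1 4 1 2]
t=10: x=[3.8900 2.7800 0.6600 3.0000 5.3400 3.1100 1.5500 3.3400 1.4400 1.8900] k=[6 5 2 6 2 0 3 2 1 3]
t=11: x=[5.8900 4.7800 2.7700 5.1200 2.2200 0.5500 2.5600 2.0000 1.3300 2.7800] k=[9 5 0 8 0 3 1 3 0 1]
t=12: x=[8.5600 4.8900 1.4300 6.2400 1.2100 2.4500 1.4400 2.4500 0.4400 0.8900] k=[7 6 0 5 0 0 0 2 2 1]
t=13: x=[6.8900 5.4500 1.2100 3.9000 0.5500 0.0000 0.2200 1.7800 1.8900 1.1100] k=[4 3 0 7 1 0 0 2 2 0]
t=14: x=[3.8900 2.7800 1.1000 5.5700 1.5500 0.1100 0.2200 1.7800 1.7800 0.2200] k=[4 3 2 3 4 0 0 0 2 0]
t=15: x=[3.8900 3.0000 2.2200 3.0000 3.4500 0.4400 0.0000 0.2200 1.5600 0.2200] k=[1 2 5 4 4 0 0 0 0 1]
t=16: x=[1.1100 2.2200 4.5600 4.1100 3.5600 0.4400 0.0000 0.0000 0.1100 0.8900] k=[1 1 5 3 6 2 0 0 1 2]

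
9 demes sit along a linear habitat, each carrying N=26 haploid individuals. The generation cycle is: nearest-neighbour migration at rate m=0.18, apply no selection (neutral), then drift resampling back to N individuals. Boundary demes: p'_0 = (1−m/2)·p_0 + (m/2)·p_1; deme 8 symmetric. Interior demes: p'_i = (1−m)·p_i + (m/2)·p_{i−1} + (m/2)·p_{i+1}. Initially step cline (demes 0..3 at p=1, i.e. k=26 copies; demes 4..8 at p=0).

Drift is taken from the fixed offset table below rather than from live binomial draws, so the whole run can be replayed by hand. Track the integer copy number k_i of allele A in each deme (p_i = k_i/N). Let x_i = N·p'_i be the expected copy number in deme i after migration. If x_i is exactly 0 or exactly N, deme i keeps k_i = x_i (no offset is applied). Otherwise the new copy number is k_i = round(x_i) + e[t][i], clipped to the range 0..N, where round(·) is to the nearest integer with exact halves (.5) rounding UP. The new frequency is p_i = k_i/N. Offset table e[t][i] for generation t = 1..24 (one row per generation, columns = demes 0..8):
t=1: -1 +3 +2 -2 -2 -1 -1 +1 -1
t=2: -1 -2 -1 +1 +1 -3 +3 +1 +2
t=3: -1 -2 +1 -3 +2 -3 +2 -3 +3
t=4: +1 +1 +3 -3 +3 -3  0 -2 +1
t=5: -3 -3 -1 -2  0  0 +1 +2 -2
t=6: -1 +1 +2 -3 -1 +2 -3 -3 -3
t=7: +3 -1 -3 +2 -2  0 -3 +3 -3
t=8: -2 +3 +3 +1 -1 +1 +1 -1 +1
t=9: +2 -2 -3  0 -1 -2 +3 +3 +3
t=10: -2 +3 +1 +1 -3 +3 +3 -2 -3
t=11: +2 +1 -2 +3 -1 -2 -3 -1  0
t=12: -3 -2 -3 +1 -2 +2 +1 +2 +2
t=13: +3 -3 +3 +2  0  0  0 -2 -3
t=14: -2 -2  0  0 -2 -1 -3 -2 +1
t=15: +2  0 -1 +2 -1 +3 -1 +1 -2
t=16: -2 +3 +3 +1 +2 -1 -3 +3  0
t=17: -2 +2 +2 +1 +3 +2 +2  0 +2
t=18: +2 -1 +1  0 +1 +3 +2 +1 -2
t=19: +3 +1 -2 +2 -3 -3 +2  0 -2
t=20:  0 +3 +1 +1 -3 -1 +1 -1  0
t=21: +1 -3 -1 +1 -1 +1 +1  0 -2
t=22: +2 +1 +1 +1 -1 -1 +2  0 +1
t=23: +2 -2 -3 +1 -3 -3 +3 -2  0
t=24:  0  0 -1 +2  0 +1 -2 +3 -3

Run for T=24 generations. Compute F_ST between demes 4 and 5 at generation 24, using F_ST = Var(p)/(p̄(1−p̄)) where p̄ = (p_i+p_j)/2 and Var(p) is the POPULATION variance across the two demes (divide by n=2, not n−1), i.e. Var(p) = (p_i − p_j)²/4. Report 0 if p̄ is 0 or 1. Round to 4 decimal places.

t=0: k=[26 26 26 26 0 0 0 0 0]
t=1: x=[26.0000 26.0000 26.0000 23.6600 2.3400 0.0000 0.0000 0.0000 0.0000] k=[26 26 26 22 0 0 0 0 0]
t=2: x=[26.0000 26.0000 25.6400 20.3800 1.9800 0.0000 0.0000 0.0000 0.0000] k=[26 26 25 21 3 0 0 0 0]
t=3: x=[26.0000 25.9100 24.7300 19.7400 4.3500 0.2700 0.0000 0.0000 0.0000] k=[26 24 26 17 6 0 0 0 0]
t=4: x=[25.8200 24.3600 25.0100 16.8200 6.4500 0.5400 0.0000 0.0000 0.0000] k=[26 25 26 14 9 0 0 0 0]
t=5: x=[25.9100 25.1800 24.8300 14.6300 8.6400 0.8100 0.0000 0.0000 0.0000] k=[23 22 24 13 9 1 0 0 0]
t=6: x=[22.9100 22.2700 22.8300 13.6300 8.6400 1.6300 0.0900 0.0000 0.0000] k=[22 23 25 11 8 4 0 0 0]
t=7: x=[22.0900 23.0900 23.5600 11.9900 7.9100 4.0000 0.3600 0.0000 0.0000] k=[25 22 21 14 6 4 0 0 0]
t=8: x=[24.7300 22.1800 20.4600 13.9100 6.5400 3.8200 0.3600 0.0000 0.0000] k=[23 25 23 15 6 5 1 0 0]
t=9: x=[23.1800 24.6400 22.4600 14.9100 6.7200 4.7300 1.2700 0.0900 0.0000] k=[25 23 19 15 6 3 4 3 0]
t=10: x=[24.8200 22.8200 19.0000 14.5500 6.5400 3.3600 3.8200 2.8200 0.2700] k=[23 26 20 16 4 6 7 1 0]
t=11: x=[23.2700 25.1900 20.1800 15.2800 5.2600 5.9100 6.3700 1.4500 0.0900] k=[25 26 18 18 4 4 3 0 0]
t=12: x=[25.0900 25.1900 18.7200 16.7400 5.2600 3.9100 2.8200 0.2700 0.0000] k=[22 23 16 18 3 6 4 2 0]
t=13: x=[22.0900 22.2800 16.8100 16.4700 4.6200 5.5500 4.0000 2.0000 0.1800] k=[25 19 20 18 5 6 4 0 0]
t=14: x=[24.4600 19.6300 19.7300 17.0100 6.2600 5.7300 3.8200 0.3600 0.0000] k=[22 18 20 17 4 5 1 0 0]
t=15: x=[21.6400 18.5400 19.5500 16.1000 5.2600 4.5500 1.2700 0.0900 0.0000] k=[24 19 19 18 4 8 0 1 0]
t=16: x=[23.5500 19.4500 18.9100 16.8300 5.6200 6.9200 0.8100 0.8200 0.0900] k=[22 22 22 18 8 6 0 4 0]
t=17: x=[22.0000 22.0000 21.6400 17.4600 8.7200 5.6400 0.9000 3.2800 0.3600] k=[20 24 24 18 12 8 3 3 2]
t=18: x=[20.3600 23.6400 23.4600 18.0000 12.1800 7.9100 3.4500 2.9100 2.0900] k=[22 23 24 18 13 11 5 4 0]
t=19: x=[22.0900 23.0000 23.3700 18.0900 13.2700 10.6400 5.4500 3.7300 0.3600] k=[25 24 21 20 10 8 7 4 0]
t=20: x=[24.9100 23.8200 21.1800 19.1900 10.7200 8.0900 6.8200 3.9100 0.3600] k=[25 26 22 20 8 7 8 3 0]
t=21: x=[25.0900 25.5500 22.1800 19.1000 8.9900 7.1800 7.4600 3.1800 0.2700] k=[26 23 21 20 8 8 8 3 0]
t=22: x=[25.7300 23.0900 21.0900 19.0100 9.0800 8.0000 7.5500 3.1800 0.2700] k=[26 24 22 20 8 7 10 3 1]
t=23: x=[25.8200 24.0000 22.0000 19.1000 8.9900 7.3600 9.1000 3.4500 1.1800] k=[26 22 19 20 6 4 12 1 1]
t=24: x=[25.6400 22.0900 19.3600 18.6500 7.0800 4.9000 10.2900 1.9900 1.0000] k=[26 22 18 21 7 6 8 5 0]

0.0020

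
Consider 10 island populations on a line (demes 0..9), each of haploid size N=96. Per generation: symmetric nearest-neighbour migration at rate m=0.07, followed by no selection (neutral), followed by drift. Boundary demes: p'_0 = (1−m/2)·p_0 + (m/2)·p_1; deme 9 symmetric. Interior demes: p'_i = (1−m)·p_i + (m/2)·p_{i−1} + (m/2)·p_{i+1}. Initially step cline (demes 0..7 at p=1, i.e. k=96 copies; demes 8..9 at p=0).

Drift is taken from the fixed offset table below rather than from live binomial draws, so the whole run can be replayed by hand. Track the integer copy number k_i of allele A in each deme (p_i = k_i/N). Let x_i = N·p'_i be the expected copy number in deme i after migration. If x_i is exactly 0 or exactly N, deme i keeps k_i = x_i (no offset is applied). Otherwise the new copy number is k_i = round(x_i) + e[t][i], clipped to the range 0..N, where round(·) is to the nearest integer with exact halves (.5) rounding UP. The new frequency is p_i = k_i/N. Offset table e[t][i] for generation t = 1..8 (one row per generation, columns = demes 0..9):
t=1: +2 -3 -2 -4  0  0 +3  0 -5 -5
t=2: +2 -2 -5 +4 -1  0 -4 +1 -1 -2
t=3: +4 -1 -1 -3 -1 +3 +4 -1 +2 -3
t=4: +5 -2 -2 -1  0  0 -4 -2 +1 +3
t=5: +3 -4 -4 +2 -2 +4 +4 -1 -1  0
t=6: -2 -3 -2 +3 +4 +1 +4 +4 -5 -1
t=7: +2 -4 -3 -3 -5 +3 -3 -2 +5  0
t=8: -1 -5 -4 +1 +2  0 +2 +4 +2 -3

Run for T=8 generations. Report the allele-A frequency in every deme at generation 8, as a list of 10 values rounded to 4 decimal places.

[1.0000, 1.0000, 1.0000, 1.0000, 1.0000, 1.0000, 0.9896, 0.8333, 0.2083, 0.0000]

t=0: k=[96 96 96 96 96 96 96 96 0 0]
t=1: x=[96.0000 96.0000 96.0000 96.0000 96.0000 96.0000 96.0000 92.6400 3.3600 0.0000] k=[96 96 96 96 96 96 96 93 0 0]
t=2: x=[96.0000 96.0000 96.0000 96.0000 96.0000 96.0000 95.8950 89.8500 3.2550 0.0000] k=[96 96 96 96 96 96 92 91 2 0]
t=3: x=[96.0000 96.0000 96.0000 96.0000 96.0000 95.8600 92.1050 87.9200 5.0450 0.0700] k=[96 96 96 96 96 96 96 87 7 0]
t=4: x=[96.0000 96.0000 96.0000 96.0000 96.0000 96.0000 95.6850 84.5150 9.5550 0.2450] k=[96 96 96 96 96 96 92 83 11 3]
t=5: x=[96.0000 96.0000 96.0000 96.0000 96.0000 95.8600 91.8250 80.7950 13.2400 3.2800] k=[96 96 96 96 96 96 96 80 12 3]
t=6: x=[96.0000 96.0000 96.0000 96.0000 96.0000 96.0000 95.4400 78.1800 14.0650 3.3150] k=[96 96 96 96 96 96 96 82 9 2]
t=7: x=[96.0000 96.0000 96.0000 96.0000 96.0000 96.0000 95.5100 79.9350 11.3100 2.2450] k=[96 96 96 96 96 96 93 78 16 2]
t=8: x=[96.0000 96.0000 96.0000 96.0000 96.0000 95.8950 92.5800 76.3550 17.6800 2.4900] k=[96 96 96 96 96 96 95 80 20 0]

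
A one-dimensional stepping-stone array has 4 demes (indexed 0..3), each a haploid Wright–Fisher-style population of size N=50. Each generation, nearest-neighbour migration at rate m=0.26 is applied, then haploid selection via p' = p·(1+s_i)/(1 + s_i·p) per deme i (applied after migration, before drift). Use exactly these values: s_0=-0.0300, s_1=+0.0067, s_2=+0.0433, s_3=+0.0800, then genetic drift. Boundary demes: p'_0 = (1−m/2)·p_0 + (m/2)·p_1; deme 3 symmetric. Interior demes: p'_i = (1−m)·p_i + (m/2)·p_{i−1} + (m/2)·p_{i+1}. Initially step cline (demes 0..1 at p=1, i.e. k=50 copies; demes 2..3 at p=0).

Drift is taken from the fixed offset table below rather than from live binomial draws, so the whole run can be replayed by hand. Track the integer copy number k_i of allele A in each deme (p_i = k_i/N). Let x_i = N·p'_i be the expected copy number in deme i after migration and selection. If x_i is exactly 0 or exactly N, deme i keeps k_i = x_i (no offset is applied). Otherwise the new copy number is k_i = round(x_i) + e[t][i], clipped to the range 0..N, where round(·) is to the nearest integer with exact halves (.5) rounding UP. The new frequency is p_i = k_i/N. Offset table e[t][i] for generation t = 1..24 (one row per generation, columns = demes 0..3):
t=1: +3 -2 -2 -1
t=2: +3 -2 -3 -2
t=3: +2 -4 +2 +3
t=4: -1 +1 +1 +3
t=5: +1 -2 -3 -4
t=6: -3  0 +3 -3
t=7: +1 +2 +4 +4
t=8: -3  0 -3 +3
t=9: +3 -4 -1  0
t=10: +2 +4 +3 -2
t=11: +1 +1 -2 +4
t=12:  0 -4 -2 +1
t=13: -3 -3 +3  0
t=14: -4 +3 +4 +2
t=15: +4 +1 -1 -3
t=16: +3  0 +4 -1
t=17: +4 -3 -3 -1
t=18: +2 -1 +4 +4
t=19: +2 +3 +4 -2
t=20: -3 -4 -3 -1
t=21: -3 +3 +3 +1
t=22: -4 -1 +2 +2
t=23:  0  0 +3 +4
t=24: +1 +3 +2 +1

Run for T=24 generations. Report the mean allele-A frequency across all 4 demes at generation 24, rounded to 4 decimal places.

t=0: k=[50 50 0 0]
t=1: x=[50.0000 43.5377 6.7435 0.0000] k=[50 42 5 0]
t=2: x=[48.9285 38.2900 9.4814 0.7013] k=[50 36 6 0]
t=3: x=[48.1258 33.9928 9.4403 0.8413] k=[50 30 11 4]
t=4: x=[47.3239 30.2099 12.9629 5.2615] k=[46 31 14 8]
t=5: x=[43.8885 30.8190 15.8858 9.3510] k=[45 29 13 5]
t=6: x=[42.7329 29.0813 14.4720 6.4608] k=[40 29 17 3]
t=7: x=[38.2992 28.9514 17.2153 5.1658] k=[39 31 21 9]
t=8: x=[37.6794 30.8190 21.2563 11.2153] k=[35 31 18 14]
t=9: x=[34.1521 29.9103 19.6735 15.3256] k=[37 26 19 15]
t=10: x=[35.2553 26.6031 19.8955 16.3555] k=[37 31 23 14]
t=11: x=[35.9139 30.8190 23.3969 15.9954] k=[37 32 21 20]
t=12: x=[36.0457 31.2982 22.8248 21.0620] k=[36 27 21 22]
t=13: x=[34.5062 27.4727 22.4331 22.8210] k=[32 24 25 23]
t=14: x=[30.5996 25.2535 25.1398 24.2194] k=[27 28 29 26]
t=15: x=[26.7516 28.0822 28.9980 27.3465] k=[31 29 28 24]
t=16: x=[30.3781 29.2111 28.1328 25.4819] k=[33 29 32 24]
t=17: x=[32.1318 29.9902 31.0711 26.0015] k=[36 27 28 25]
t=18: x=[34.5062 28.3820 28.0035 26.3507] k=[37 27 32 30]
t=19: x=[35.3870 29.0313 31.5858 31.1716] k=[37 32 36 29]
t=20: x=[36.0457 33.2445 35.0185 30.8275] k=[33 29 32 30]
t=21: x=[32.1318 29.9902 31.8429 31.1716] k=[29 33 35 32]
t=22: x=[29.1507 32.8154 34.8021 33.2577] k=[25 32 37 35]
t=23: x=[25.5296 31.8173 36.5116 36.0472] k=[26 32 40 40]
t=24: x=[26.4008 32.3364 39.3203 40.6015] k=[27 35 41 42]

0.7250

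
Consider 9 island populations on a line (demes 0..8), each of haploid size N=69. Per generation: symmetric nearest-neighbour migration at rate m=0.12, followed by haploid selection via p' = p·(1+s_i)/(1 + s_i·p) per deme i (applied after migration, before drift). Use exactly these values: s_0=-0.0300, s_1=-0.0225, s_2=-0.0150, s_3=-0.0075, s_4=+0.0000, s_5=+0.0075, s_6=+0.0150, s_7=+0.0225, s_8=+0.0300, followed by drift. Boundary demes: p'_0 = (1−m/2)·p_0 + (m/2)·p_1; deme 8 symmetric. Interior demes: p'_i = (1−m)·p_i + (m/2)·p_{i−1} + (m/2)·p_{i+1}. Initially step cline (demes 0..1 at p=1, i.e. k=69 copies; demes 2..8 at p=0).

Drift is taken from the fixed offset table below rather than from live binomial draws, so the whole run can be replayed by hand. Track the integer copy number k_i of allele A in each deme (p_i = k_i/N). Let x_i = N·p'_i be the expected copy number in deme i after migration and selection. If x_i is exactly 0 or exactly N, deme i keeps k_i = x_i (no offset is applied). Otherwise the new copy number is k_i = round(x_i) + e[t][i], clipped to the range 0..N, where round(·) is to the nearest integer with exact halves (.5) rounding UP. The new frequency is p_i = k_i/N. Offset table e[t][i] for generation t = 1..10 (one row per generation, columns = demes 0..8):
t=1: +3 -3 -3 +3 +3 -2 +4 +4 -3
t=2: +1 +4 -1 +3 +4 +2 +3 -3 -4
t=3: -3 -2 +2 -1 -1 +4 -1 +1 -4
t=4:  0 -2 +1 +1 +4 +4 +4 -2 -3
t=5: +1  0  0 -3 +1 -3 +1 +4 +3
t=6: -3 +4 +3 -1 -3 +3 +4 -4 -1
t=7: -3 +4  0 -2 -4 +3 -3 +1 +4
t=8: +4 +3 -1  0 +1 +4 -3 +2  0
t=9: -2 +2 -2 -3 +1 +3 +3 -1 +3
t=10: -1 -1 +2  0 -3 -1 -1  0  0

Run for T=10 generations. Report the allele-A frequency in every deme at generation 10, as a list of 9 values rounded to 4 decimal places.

t=0: k=[69 69 0 0 0 0 0 0 0]
t=1: x=[69.0000 64.7705 4.0816 0.0000 0.0000 0.0000 0.0000 0.0000 0.0000] k=[69 62 1 0 0 0 0 0 0]
t=2: x=[68.5671 58.5600 4.5355 0.0596 0.0000 0.0000 0.0000 0.0000 0.0000] k=[69 63 4 3 0 0 0 0 0]
t=3: x=[68.6289 59.6374 7.3798 2.8593 0.1800 0.0000 0.0000 0.0000 0.0000] k=[66 58 9 2 0 0 0 0 0]
t=4: x=[65.4180 55.2917 11.3757 2.2833 0.1200 0.0000 0.0000 0.0000 0.0000] k=[65 53 12 3 4 0 0 0 0]
t=5: x=[64.1443 50.9584 13.7528 3.5744 3.7000 0.2418 0.0000 0.0000 0.0000] k=[65 51 14 1 5 0 0 0 0]
t=6: x=[64.0211 49.3013 15.2596 2.0053 4.4600 0.3022 0.0000 0.0000 0.0000] k=[61 53 18 1 1 3 0 0 0]
t=7: x=[60.2908 51.0798 18.8721 2.0053 1.1200 2.7195 0.1827 0.0000 0.0000] k=[57 55 19 0 0 6 0 0 0]
t=8: x=[56.5727 52.6781 19.8059 1.1316 0.3600 5.3165 0.3654 0.0000 0.0000] k=[61 56 19 1 1 9 0 0 0]
t=9: x=[60.4750 53.8122 19.9251 2.0649 1.4800 8.0329 0.5480 0.0000 0.0000] k=[58 56 18 0 2 11 4 0 0]
t=10: x=[57.5929 53.5691 18.9913 1.1912 2.4200 10.1043 4.2388 0.2454 0.0000] k=[57 53 21 1 0 9 3 0 0]

[0.8261, 0.7681, 0.3043, 0.0145, 0.0000, 0.1304, 0.0435, 0.0000, 0.0000]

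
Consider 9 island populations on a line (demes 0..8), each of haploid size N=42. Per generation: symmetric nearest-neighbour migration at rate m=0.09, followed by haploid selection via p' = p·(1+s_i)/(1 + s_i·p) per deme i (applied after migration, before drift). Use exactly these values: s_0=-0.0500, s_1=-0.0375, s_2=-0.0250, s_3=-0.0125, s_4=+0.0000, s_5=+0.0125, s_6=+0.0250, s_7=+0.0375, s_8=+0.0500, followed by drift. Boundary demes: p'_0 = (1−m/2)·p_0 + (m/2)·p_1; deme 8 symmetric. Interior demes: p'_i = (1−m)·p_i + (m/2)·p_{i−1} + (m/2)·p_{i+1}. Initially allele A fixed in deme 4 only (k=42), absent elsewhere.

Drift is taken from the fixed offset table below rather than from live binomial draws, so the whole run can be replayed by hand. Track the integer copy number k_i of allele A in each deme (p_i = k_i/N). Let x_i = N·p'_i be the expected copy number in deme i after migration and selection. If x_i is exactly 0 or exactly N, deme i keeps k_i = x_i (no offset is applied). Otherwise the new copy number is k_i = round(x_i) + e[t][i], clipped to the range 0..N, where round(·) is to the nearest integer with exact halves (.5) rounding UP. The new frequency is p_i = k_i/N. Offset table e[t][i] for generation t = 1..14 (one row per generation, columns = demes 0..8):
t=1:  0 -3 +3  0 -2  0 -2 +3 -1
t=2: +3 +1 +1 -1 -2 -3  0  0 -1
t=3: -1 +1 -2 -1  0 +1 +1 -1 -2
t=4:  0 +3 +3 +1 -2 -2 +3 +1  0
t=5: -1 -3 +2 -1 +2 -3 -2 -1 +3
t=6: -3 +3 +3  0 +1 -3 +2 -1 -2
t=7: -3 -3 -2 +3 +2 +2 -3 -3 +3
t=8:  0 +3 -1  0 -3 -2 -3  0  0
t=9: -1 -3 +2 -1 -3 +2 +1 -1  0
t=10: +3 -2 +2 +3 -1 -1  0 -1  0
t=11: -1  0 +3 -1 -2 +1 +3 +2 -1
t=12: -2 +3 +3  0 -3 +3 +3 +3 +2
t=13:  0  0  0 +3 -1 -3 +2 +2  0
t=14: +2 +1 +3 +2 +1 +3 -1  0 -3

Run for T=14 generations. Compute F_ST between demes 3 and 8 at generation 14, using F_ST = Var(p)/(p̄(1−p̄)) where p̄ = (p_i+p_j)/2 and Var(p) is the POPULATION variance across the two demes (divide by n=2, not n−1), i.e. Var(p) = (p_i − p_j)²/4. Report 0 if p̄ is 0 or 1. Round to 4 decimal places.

0.2174

t=0: k=[0 0 0 0 42 0 0 0 0]
t=1: x=[0.0000 0.0000 0.0000 1.8674 38.2200 1.9125 0.0000 0.0000 0.0000] k=[0 0 0 2 36 2 0 0 0]
t=2: x=[0.0000 0.0000 0.0878 3.4005 32.9400 3.4794 0.0922 0.0000 0.0000] k=[0 0 1 2 31 0 0 0 0]
t=3: x=[0.0000 0.0433 0.9756 3.2224 28.3000 1.4119 0.0000 0.0000 0.0000] k=[0 1 0 2 28 2 0 0 0]
t=4: x=[0.0428 0.8766 0.1316 3.0443 25.6600 3.1156 0.0922 0.0000 0.0000] k=[0 4 3 4 24 1 3 0 0]
t=5: x=[0.1710 3.6457 3.0183 4.8013 22.0650 2.1502 2.8397 0.1400 0.0000] k=[0 1 5 4 24 0 1 0 0]
t=6: x=[0.0428 1.0935 4.6689 4.8904 22.0200 1.1387 0.9322 0.0467 0.0000] k=[0 4 8 5 23 0 3 0 0]
t=7: x=[0.1710 3.8638 7.5273 5.8811 21.1550 1.1842 2.7937 0.1400 0.0000] k=[0 1 6 9 23 3 0 0 0]
t=8: x=[0.0428 1.1369 5.7826 9.4029 21.4700 3.8078 0.1384 0.0000 0.0000] k=[0 4 5 9 18 2 0 0 0]
t=9: x=[0.1710 3.7329 5.0220 9.1348 16.8750 2.6608 0.0922 0.0000 0.0000] k=[0 1 7 8 14 5 1 0 0]
t=10: x=[0.0428 1.1804 6.6324 8.1421 13.3250 5.2821 1.1626 0.0467 0.0000] k=[3 0 9 11 12 4 1 0 0]
t=11: x=[2.7311 0.5200 8.5119 10.8534 11.5950 4.2724 1.1165 0.0467 0.0000] k=[2 1 12 10 10 5 4 2 0]
t=12: x=[1.8616 1.4843 11.2058 9.9939 9.7750 5.2367 4.0444 2.0713 0.0945] k=[0 4 14 10 7 8 7 5 2]
t=13: x=[0.1710 4.1256 13.1403 9.9492 7.1800 7.9901 7.0995 5.1182 2.2361] k=[0 4 13 13 6 5 9 7 2]
t=14: x=[0.1710 4.0820 12.3729 12.5739 6.2700 5.2821 8.9020 7.0790 2.3301] k=[2 5 15 15 7 8 8 7 0]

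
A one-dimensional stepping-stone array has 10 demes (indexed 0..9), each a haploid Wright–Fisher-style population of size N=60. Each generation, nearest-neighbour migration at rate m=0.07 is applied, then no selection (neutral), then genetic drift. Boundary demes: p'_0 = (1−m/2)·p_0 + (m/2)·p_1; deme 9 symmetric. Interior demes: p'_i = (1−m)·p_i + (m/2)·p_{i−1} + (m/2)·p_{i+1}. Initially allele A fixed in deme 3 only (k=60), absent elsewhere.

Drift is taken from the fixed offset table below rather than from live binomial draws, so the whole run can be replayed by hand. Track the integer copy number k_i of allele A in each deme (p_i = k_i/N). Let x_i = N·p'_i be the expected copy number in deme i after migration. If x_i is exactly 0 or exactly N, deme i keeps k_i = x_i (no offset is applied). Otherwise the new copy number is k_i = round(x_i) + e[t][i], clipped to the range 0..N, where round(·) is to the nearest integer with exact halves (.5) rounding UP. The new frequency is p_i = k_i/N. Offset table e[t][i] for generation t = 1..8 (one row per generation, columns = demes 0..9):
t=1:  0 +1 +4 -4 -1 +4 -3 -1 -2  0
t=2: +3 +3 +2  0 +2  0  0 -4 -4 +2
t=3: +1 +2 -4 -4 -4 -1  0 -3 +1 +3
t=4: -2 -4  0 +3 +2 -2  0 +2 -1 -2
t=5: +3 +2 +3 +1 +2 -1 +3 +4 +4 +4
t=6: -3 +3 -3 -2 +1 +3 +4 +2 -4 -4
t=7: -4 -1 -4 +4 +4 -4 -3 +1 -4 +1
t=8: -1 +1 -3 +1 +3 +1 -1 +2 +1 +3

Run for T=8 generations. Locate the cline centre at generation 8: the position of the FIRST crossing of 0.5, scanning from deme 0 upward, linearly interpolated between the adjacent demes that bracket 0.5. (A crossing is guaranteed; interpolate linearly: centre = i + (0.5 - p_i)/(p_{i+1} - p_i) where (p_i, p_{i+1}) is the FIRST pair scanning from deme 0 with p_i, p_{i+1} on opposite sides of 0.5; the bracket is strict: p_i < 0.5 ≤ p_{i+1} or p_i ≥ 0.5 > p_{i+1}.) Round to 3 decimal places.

2.788

t=0: k=[0 0 0 60 0 0 0 0 0 0]
t=1: x=[0.0000 0.0000 2.1000 55.8000 2.1000 0.0000 0.0000 0.0000 0.0000 0.0000] k=[0 0 6 52 1 0 0 0 0 0]
t=2: x=[0.0000 0.2100 7.4000 48.6050 2.7500 0.0350 0.0000 0.0000 0.0000 0.0000] k=[0 3 9 49 5 0 0 0 0 0]
t=3: x=[0.1050 3.1050 10.1900 46.0600 6.3650 0.1750 0.0000 0.0000 0.0000 0.0000] k=[1 5 6 42 2 0 0 0 0 0]
t=4: x=[1.1400 4.8950 7.2250 39.3400 3.3300 0.0700 0.0000 0.0000 0.0000 0.0000] k=[0 1 7 42 5 0 0 0 0 0]
t=5: x=[0.0350 1.1750 8.0150 39.4800 6.1200 0.1750 0.0000 0.0000 0.0000 0.0000] k=[3 3 11 40 8 0 0 0 0 0]
t=6: x=[3.0000 3.2800 11.7350 37.8650 8.8400 0.2800 0.0000 0.0000 0.0000 0.0000] k=[0 6 9 36 10 3 0 0 0 0]
t=7: x=[0.2100 5.8950 9.8400 34.1450 10.6650 3.1400 0.1050 0.0000 0.0000 0.0000] k=[0 5 6 38 15 0 0 0 0 0]
t=8: x=[0.1750 4.8600 7.0850 36.0750 15.2800 0.5250 0.0000 0.0000 0.0000 0.0000] k=[0 6 4 37 18 2 0 0 0 0]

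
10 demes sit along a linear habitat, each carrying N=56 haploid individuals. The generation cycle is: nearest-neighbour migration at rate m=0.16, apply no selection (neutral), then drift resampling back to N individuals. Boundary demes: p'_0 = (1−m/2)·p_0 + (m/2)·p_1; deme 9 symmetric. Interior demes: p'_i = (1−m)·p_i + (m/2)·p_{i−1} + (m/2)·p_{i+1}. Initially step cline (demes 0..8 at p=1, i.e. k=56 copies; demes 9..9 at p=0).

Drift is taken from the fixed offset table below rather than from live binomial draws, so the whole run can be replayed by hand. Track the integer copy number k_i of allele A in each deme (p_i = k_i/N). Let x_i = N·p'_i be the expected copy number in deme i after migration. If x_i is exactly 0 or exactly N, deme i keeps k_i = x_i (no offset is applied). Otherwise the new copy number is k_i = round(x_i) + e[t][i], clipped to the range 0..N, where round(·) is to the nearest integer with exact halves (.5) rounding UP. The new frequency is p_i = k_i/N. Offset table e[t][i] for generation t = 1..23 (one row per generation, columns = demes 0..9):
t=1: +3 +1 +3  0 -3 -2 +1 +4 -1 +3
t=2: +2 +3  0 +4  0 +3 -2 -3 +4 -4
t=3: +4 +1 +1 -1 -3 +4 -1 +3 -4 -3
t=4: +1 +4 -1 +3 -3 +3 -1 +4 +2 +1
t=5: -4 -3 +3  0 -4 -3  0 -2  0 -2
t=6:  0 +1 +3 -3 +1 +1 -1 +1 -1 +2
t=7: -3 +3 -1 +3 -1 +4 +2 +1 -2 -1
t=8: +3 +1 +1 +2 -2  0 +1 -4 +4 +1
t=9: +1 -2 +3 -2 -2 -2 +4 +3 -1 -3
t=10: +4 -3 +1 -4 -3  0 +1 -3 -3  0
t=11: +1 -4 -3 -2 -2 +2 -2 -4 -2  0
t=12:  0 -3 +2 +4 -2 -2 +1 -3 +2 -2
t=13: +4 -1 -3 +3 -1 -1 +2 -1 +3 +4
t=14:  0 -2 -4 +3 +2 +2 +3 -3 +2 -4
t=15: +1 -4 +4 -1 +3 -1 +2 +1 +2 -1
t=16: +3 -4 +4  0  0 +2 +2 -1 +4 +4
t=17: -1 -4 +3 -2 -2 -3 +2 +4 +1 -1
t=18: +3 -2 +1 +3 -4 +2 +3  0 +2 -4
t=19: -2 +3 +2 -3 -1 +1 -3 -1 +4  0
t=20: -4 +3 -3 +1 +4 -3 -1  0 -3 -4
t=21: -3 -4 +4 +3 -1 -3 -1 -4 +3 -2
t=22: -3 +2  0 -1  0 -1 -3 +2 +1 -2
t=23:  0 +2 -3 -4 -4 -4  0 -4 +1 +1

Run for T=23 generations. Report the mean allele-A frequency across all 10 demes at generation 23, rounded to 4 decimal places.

t=0: k=[56 56 56 56 56 56 56 56 56 0]
t=1: x=[56.0000 56.0000 56.0000 56.0000 56.0000 56.0000 56.0000 56.0000 51.5200 4.4800] k=[56 56 56 56 56 56 56 56 51 7]
t=2: x=[56.0000 56.0000 56.0000 56.0000 56.0000 56.0000 56.0000 55.6000 47.8800 10.5200] k=[56 56 56 56 56 56 56 53 52 7]
t=3: x=[56.0000 56.0000 56.0000 56.0000 56.0000 56.0000 55.7600 53.1600 48.4800 10.6000] k=[56 56 56 56 56 56 55 56 44 8]
t=4: x=[56.0000 56.0000 56.0000 56.0000 56.0000 55.9200 55.1600 54.9600 42.0800 10.8800] k=[56 56 56 56 56 56 54 56 44 12]
t=5: x=[56.0000 56.0000 56.0000 56.0000 56.0000 55.8400 54.3200 54.8800 42.4000 14.5600] k=[56 56 56 56 56 53 54 53 42 13]
t=6: x=[56.0000 56.0000 56.0000 56.0000 55.7600 53.3200 53.8400 52.2000 40.5600 15.3200] k=[56 56 56 56 56 54 53 53 40 17]
t=7: x=[56.0000 56.0000 56.0000 56.0000 55.8400 54.0800 53.0800 51.9600 39.2000 18.8400] k=[56 56 56 56 55 56 55 53 37 18]
t=8: x=[56.0000 56.0000 56.0000 55.9200 55.1600 55.8400 54.9200 51.8800 36.7600 19.5200] k=[56 56 56 56 53 56 56 48 41 21]
t=9: x=[56.0000 56.0000 56.0000 55.7600 53.4800 55.7600 55.3600 48.0800 39.9600 22.6000] k=[56 56 56 54 51 54 56 51 39 20]
t=10: x=[56.0000 56.0000 55.8400 53.9200 51.4800 53.9200 55.4400 50.4400 38.4400 21.5200] k=[56 56 56 50 48 54 56 47 35 22]
t=11: x=[56.0000 56.0000 55.5200 50.3200 48.6400 53.6800 55.1200 46.7600 34.9200 23.0400] k=[56 56 53 48 47 56 53 43 33 23]
t=12: x=[56.0000 55.7600 52.8400 48.3200 47.8000 55.0400 52.4400 43.0000 33.0000 23.8000] k=[56 53 55 52 46 53 53 40 35 22]
t=13: x=[55.7600 53.4000 54.6000 51.7600 47.0400 52.4400 51.9600 40.6400 34.3600 23.0400] k=[56 52 52 55 46 51 54 40 37 27]
t=14: x=[55.6800 52.3200 52.2400 54.0400 47.1200 50.8400 52.6400 40.8800 36.4400 27.8000] k=[56 50 48 56 49 53 56 38 38 24]
t=15: x=[55.5200 50.3200 48.8000 54.8000 49.8800 52.9200 54.3200 39.4400 36.8800 25.1200] k=[56 46 53 54 53 52 56 40 39 24]
t=16: x=[55.2000 47.3600 52.5200 53.8400 53.0000 52.4000 54.4000 41.2000 37.8800 25.2000] k=[56 43 56 54 53 54 56 40 42 29]
t=17: x=[54.9600 45.0800 54.8000 54.0800 53.1600 54.0800 54.5600 41.4400 40.8000 30.0400] k=[54 41 56 52 51 51 56 45 42 29]
t=18: x=[52.9600 43.2400 54.4800 52.2400 51.0800 51.4000 54.7200 45.6400 41.2000 30.0400] k=[56 41 55 55 47 53 56 46 43 26]
t=19: x=[54.8000 43.3200 53.8800 54.3600 48.1200 52.7600 54.9600 46.5600 41.8800 27.3600] k=[53 46 56 51 47 54 52 46 46 27]
t=20: x=[52.4400 47.3600 54.8000 51.0800 47.8800 53.2800 51.6800 46.4800 44.4800 28.5200] k=[48 50 52 52 52 50 51 46 41 25]
t=21: x=[48.1600 50.0000 51.8400 52.0000 51.8400 50.2400 50.5200 46.0000 40.1200 26.2800] k=[45 46 56 55 51 47 50 42 43 24]
t=22: x=[45.0800 46.7200 55.1200 54.7600 51.0000 47.5600 49.1200 42.7200 41.4000 25.5200] k=[42 49 55 54 51 47 46 45 42 24]
t=23: x=[42.5600 48.9200 54.4400 53.8400 50.9200 47.2400 46.0000 44.8400 40.8000 25.4400] k=[43 51 51 50 47 43 46 41 42 26]

0.7857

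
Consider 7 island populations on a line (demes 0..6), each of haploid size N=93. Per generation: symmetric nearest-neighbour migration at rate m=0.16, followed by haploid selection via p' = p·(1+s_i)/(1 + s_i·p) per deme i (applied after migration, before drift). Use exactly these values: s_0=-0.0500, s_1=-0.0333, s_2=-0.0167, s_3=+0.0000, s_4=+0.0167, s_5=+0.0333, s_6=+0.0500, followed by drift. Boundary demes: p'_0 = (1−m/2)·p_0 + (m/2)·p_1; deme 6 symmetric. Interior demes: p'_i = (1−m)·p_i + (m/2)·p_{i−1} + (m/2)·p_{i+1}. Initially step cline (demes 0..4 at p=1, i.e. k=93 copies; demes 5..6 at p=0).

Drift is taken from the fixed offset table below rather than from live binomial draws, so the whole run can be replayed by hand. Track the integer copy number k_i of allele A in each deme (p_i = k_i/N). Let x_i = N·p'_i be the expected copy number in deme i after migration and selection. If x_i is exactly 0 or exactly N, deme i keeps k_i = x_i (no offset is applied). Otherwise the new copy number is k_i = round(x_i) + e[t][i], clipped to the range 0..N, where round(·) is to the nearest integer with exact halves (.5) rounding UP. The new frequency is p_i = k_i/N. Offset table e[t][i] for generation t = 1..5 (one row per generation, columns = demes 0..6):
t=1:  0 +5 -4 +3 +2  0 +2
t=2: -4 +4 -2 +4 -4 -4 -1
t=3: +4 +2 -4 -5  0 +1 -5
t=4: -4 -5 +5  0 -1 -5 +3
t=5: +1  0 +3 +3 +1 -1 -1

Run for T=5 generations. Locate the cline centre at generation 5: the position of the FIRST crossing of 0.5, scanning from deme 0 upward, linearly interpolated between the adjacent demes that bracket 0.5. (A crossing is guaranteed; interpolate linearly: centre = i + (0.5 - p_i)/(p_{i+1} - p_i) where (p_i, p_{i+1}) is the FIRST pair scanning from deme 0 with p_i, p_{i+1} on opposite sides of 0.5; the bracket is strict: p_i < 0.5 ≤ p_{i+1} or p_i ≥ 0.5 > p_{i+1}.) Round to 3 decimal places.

t=0: k=[93 93 93 93 93 0 0]
t=1: x=[93.0000 93.0000 93.0000 93.0000 85.6726 7.6673 0.0000] k=[93 93 93 93 88 8 0]
t=2: x=[93.0000 93.0000 93.0000 92.6000 82.1596 14.1485 0.6718] k=[93 93 93 93 78 10 0]
t=3: x=[93.0000 93.0000 93.0000 91.8000 74.0115 15.0486 0.8396] k=[93 93 93 87 74 16 0]
t=4: x=[93.0000 93.0000 92.5119 86.4400 70.6821 19.8670 1.3431] k=[93 93 93 86 70 15 4]
t=5: x=[93.0000 93.0000 92.4305 85.2800 67.1900 19.0106 5.1106] k=[93 93 93 88 68 18 4]

4.430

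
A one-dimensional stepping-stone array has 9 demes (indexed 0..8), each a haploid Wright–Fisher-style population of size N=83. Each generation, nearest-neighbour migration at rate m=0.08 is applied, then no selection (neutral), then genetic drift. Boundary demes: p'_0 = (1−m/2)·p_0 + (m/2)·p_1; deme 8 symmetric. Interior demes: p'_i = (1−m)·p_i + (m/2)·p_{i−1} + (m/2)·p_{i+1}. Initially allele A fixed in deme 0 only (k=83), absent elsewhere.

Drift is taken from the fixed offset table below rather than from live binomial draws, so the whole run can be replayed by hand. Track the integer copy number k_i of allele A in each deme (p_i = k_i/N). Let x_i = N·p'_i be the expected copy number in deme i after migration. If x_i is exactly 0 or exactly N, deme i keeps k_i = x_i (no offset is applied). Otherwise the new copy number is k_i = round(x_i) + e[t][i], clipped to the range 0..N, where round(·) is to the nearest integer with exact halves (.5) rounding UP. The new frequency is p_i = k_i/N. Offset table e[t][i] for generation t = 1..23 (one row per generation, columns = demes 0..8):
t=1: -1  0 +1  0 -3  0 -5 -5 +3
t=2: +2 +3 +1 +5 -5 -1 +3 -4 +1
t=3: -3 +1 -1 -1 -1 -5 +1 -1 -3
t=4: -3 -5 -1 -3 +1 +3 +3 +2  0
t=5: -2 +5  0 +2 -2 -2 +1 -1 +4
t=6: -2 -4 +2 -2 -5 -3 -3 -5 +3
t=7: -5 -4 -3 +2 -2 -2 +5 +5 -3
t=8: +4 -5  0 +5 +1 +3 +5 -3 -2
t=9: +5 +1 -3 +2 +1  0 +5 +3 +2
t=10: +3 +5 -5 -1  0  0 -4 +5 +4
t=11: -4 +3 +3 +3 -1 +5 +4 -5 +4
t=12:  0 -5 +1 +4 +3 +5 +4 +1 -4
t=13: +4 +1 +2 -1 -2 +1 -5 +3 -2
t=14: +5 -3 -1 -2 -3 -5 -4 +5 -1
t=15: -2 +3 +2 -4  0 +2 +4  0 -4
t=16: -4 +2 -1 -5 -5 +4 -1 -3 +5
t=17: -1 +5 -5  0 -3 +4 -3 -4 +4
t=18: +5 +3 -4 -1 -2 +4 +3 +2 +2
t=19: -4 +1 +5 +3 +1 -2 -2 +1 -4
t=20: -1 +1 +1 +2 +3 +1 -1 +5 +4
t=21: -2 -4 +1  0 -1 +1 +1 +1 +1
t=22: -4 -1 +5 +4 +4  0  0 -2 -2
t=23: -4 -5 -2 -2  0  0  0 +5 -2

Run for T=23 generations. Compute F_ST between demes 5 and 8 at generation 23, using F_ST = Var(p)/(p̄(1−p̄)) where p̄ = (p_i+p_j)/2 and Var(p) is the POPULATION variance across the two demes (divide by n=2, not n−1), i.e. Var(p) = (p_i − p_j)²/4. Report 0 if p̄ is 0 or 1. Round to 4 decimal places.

0.0082

t=0: k=[83 0 0 0 0 0 0 0 0]
t=1: x=[79.6800 3.3200 0.0000 0.0000 0.0000 0.0000 0.0000 0.0000 0.0000] k=[79 3 0 0 0 0 0 0 0]
t=2: x=[75.9600 5.9200 0.1200 0.0000 0.0000 0.0000 0.0000 0.0000 0.0000] k=[78 9 1 0 0 0 0 0 0]
t=3: x=[75.2400 11.4400 1.2800 0.0400 0.0000 0.0000 0.0000 0.0000 0.0000] k=[72 12 0 0 0 0 0 0 0]
t=4: x=[69.6000 13.9200 0.4800 0.0000 0.0000 0.0000 0.0000 0.0000 0.0000] k=[67 9 0 0 0 0 0 0 0]
t=5: x=[64.6800 10.9600 0.3600 0.0000 0.0000 0.0000 0.0000 0.0000 0.0000] k=[63 16 0 0 0 0 0 0 0]
t=6: x=[61.1200 17.2400 0.6400 0.0000 0.0000 0.0000 0.0000 0.0000 0.0000] k=[59 13 3 0 0 0 0 0 0]
t=7: x=[57.1600 14.4400 3.2800 0.1200 0.0000 0.0000 0.0000 0.0000 0.0000] k=[52 10 0 2 0 0 0 0 0]
t=8: x=[50.3200 11.2800 0.4800 1.8400 0.0800 0.0000 0.0000 0.0000 0.0000] k=[54 6 0 7 1 0 0 0 0]
t=9: x=[52.0800 7.6800 0.5200 6.4800 1.2000 0.0400 0.0000 0.0000 0.0000] k=[57 9 0 8 2 0 0 0 0]
t=10: x=[55.0800 10.5600 0.6800 7.4400 2.1600 0.0800 0.0000 0.0000 0.0000] k=[58 16 0 6 2 0 0 0 0]
t=11: x=[56.3200 17.0400 0.8800 5.6000 2.0800 0.0800 0.0000 0.0000 0.0000] k=[52 20 4 9 1 5 0 0 0]
t=12: x=[50.7200 20.6400 4.8400 8.4800 1.4800 4.6400 0.2000 0.0000 0.0000] k=[51 16 6 12 4 10 4 0 0]
t=13: x=[49.6000 17.0000 6.6400 11.4400 4.5600 9.5200 4.0800 0.1600 0.0000] k=[54 18 9 10 3 11 0 3 0]
t=14: x=[52.5600 19.0800 9.4000 9.6800 3.6000 10.2400 0.5600 2.7600 0.1200] k=[58 16 8 8 1 5 0 8 0]
t=15: x=[56.3200 17.3600 8.3200 7.7200 1.4400 4.6400 0.5200 7.3600 0.3200] k=[54 20 10 4 1 7 5 7 0]
t=16: x=[52.6400 20.9600 10.1600 4.1200 1.3600 6.6800 5.1600 6.6400 0.2800] k=[49 23 9 0 0 11 4 4 5]
t=17: x=[47.9600 23.4800 9.2000 0.3600 0.4400 10.2800 4.2800 4.0400 4.9600] k=[47 28 4 0 0 14 1 0 9]
t=18: x=[46.2400 27.8000 4.8000 0.1600 0.5600 12.9200 1.4800 0.4000 8.6400] k=[51 31 1 0 0 17 4 2 11]
t=19: x=[50.2000 30.6000 2.1600 0.0400 0.6800 15.8000 4.4400 2.4400 10.6400] k=[46 32 7 3 2 14 2 3 7]
t=20: x=[45.4400 31.5600 7.8400 3.1200 2.5200 13.0400 2.5200 3.1200 6.8400] k=[44 33 9 5 6 14 2 8 11]
t=21: x=[43.5600 32.4800 9.8000 5.2000 6.2800 13.2000 2.7200 7.8800 10.8800] k=[42 28 11 5 5 14 4 9 12]
t=22: x=[41.4400 27.8800 11.4400 5.2400 5.3600 13.2400 4.6000 8.9200 11.8800] k=[37 27 16 9 9 13 5 7 10]
t=23: x=[36.6000 26.9600 16.1600 9.2800 9.1600 12.5200 5.4000 7.0400 9.8800] k=[33 22 14 7 9 13 5 12 8]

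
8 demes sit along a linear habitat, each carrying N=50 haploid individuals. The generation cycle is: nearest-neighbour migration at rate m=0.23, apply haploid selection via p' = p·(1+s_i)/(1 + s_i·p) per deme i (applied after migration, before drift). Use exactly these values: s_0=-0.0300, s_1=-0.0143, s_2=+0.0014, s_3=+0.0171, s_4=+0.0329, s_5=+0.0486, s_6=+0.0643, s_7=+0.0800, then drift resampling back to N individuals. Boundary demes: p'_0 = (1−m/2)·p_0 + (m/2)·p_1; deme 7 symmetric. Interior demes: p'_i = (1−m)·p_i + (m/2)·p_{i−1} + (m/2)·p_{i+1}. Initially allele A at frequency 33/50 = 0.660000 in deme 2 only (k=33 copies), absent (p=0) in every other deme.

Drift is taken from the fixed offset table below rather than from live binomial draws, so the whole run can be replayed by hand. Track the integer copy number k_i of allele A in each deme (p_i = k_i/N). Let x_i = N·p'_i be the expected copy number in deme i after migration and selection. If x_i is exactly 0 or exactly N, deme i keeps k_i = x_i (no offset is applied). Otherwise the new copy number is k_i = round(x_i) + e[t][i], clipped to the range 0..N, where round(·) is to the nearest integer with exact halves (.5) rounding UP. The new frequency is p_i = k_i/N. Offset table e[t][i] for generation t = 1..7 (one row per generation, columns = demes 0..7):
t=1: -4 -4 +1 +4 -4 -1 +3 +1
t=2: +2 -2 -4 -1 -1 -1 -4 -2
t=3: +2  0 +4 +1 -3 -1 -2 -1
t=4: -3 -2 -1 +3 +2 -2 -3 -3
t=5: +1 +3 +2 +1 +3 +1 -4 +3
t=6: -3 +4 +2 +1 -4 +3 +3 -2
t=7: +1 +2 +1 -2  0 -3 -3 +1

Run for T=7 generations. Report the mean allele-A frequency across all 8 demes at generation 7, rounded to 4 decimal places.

t=0: k=[0 0 33 0 0 0 0 0]
t=1: x=[0.0000 3.7448 25.4275 3.8549 0.0000 0.0000 0.0000 0.0000] k=[0 0 26 8 0 0 0 0]
t=2: x=[0.0000 2.9498 20.9570 9.2774 0.9497 0.0000 0.0000 0.0000] k=[0 1 17 8 0 0 0 0]
t=3: x=[0.1116 2.6881 14.1392 8.2309 0.9497 0.0000 0.0000 0.0000] k=[2 3 18 9 0 0 0 0]
t=4: x=[2.0542 4.5501 15.2548 9.1258 1.0683 0.0000 0.0000 0.0000] k=[0 3 14 12 3 0 0 0]
t=5: x=[0.3347 3.8683 12.5181 11.3430 3.8022 0.3616 0.0000 0.0000] k=[1 7 15 12 7 1 0 0]
t=6: x=[1.6410 7.1414 13.7489 11.9233 7.0794 1.6490 0.1224 0.0000] k=[0 11 16 13 3 5 3 0]
t=7: x=[1.2280 10.1926 15.0947 12.3520 4.5111 4.7397 3.0592 0.3724] k=[2 12 16 10 5 2 0 1]

0.1200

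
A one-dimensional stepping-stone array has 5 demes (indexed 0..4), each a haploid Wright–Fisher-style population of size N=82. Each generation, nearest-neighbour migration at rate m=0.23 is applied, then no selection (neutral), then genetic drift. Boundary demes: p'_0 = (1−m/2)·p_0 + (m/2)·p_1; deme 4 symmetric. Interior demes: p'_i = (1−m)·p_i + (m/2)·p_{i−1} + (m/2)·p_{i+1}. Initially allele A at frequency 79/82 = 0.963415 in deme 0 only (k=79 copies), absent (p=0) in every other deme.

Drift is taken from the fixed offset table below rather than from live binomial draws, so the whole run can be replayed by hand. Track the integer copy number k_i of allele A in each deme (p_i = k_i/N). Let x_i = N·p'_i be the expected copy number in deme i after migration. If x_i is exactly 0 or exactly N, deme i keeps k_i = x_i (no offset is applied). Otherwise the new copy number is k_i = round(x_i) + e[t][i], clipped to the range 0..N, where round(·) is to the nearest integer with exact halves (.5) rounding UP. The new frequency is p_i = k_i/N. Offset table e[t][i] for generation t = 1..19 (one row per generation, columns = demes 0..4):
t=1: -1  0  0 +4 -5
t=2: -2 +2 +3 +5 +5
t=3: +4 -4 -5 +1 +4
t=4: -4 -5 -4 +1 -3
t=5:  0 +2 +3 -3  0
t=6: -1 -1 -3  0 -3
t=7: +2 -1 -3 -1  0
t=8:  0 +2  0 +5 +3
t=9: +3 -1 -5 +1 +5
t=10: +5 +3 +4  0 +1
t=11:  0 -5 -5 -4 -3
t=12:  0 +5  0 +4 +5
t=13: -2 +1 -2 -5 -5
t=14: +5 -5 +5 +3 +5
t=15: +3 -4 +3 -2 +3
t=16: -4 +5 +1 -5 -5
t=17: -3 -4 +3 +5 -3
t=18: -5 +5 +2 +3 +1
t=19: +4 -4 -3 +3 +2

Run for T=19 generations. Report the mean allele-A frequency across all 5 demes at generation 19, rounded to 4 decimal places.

0.2049

t=0: k=[79 0 0 0 0]
t=1: x=[69.9150 9.0850 0.0000 0.0000 0.0000] k=[69 9 0 0 0]
t=2: x=[62.1000 14.8650 1.0350 0.0000 0.0000] k=[60 17 4 0 0]
t=3: x=[55.0550 20.4500 5.0350 0.4600 0.0000] k=[59 16 0 1 0]
t=4: x=[54.0550 19.1050 1.9550 0.7700 0.1150] k=[50 14 0 2 0]
t=5: x=[45.8600 16.5300 1.8400 1.5400 0.2300] k=[46 19 5 0 0]
t=6: x=[42.8950 20.4950 6.0350 0.5750 0.0000] k=[42 19 3 1 0]
t=7: x=[39.3550 19.8050 4.6100 1.1150 0.1150] k=[41 19 2 0 0]
t=8: x=[38.4700 19.5750 3.7250 0.2300 0.0000] k=[38 22 4 5 0]
t=9: x=[36.1600 21.7700 6.1850 4.3100 0.5750] k=[39 21 1 5 6]
t=10: x=[36.9300 20.7700 3.7600 4.6550 5.8850] k=[42 24 8 5 7]
t=11: x=[39.9300 24.2300 9.4950 5.5750 6.7700] k=[40 19 4 2 4]
t=12: x=[37.5850 19.6900 5.4950 2.4600 3.7700] k=[38 25 5 6 9]
t=13: x=[36.5050 24.1950 7.4150 6.2300 8.6550] k=[35 25 5 1 4]
t=14: x=[33.8500 23.8500 6.8400 1.8050 3.6550] k=[39 19 12 5 9]
t=15: x=[36.7000 20.4950 12.0000 6.2650 8.5400] k=[40 16 15 4 12]
t=16: x=[37.2400 18.6450 13.8500 6.1850 11.0800] k=[33 24 15 1 6]
t=17: x=[31.9650 24.0000 14.4250 3.1850 5.4250] k=[29 20 17 8 2]
t=18: x=[27.9650 20.6900 16.3100 8.3450 2.6900] k=[23 26 18 11 4]
t=19: x=[23.3450 24.7350 18.1150 11.0000 4.8050] k=[27 21 15 14 7]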